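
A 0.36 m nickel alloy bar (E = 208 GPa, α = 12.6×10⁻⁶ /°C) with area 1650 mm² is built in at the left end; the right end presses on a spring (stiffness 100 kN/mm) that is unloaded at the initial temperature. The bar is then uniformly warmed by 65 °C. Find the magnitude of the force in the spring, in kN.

The unrestrained thermal change is αΔT L = 12.6×10⁻⁶ × 65 × 360 = 0.2948 mm.
Let P be the compressive force at the spring. The bar shortens elastically by PL/(AE) and the spring compresses by P/k; together these equal δ_free.
P [ L/(AE) + 1/k ] = δ_free → P [ 360/(1650×208×10³) + 1/(100×10³) ] = 0.2948.
P = 0.2948 / 1.105×10⁻⁵ = 26680 N.

P ≈ 26.7 kN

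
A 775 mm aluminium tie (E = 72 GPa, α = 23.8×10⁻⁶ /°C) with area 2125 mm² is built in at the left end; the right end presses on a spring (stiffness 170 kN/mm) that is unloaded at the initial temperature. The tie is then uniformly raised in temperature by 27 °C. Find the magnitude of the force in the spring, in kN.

P ≈ 45.5 kN

The unrestrained thermal change is αΔT L = 23.8×10⁻⁶ × 27 × 775 = 0.498 mm.
Let P be the compressive force at the spring. The tie shortens elastically by PL/(AE) and the spring compresses by P/k; together these equal δ_free.
So P = δ_free / [L/(AE) + 1/k] = 0.498 / [ 775/(2125×72×10³) + 1/(170×10³) ].
P = 0.498 / 1.095×10⁻⁵ = 45490 N.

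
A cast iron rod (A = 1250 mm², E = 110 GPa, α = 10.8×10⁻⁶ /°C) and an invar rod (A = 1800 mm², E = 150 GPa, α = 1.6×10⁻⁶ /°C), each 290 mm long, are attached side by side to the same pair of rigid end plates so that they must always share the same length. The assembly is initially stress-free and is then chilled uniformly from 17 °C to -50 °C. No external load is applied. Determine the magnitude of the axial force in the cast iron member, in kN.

Both members must finish at the same length. With the larger α, the cast iron tends to over-contract; the plates restrain it, putting the cast iron in tension and the invar in compression. With no external load the two internal forces are equal and opposite, magnitude P.
Setting the final lengths equal and cancelling L: (α₁ − α₂)ΔT = P/(A₁E₁) + P/(A₂E₂).
|α₁ − α₂|·ΔT = 9.2×10⁻⁶ × 67 = 0.0006164.
1/(A₁E₁) + 1/(A₂E₂) = 1/(1250×110×10³) + 1/(1800×150×10³) = 1.098×10⁻⁸ N⁻¹.
So P = 0.0006164 / 1.098×10⁻⁸ = 56.16 kN.

P ≈ 56.2 kN (tensile in the cast iron)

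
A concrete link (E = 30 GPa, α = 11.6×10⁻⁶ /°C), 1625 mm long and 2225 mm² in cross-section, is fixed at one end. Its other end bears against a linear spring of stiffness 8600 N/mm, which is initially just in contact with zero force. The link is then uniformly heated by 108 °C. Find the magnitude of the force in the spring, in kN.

P ≈ 14.5 kN

Free thermal expansion: δ_free = αΔT L = 11.6×10⁻⁶ × 108 × 1625 = 2.036 mm.
With a force P in the spring, the elastic change of the link is PL/(AE) and that of the spring is P/k; compatibility requires their sum to equal δ_free.
P [ L/(AE) + 1/k ] = δ_free → P [ 1625/(2225×30×10³) + 1/(8600) ] = 2.036.
P = 2.036 / 0.0001406 = 14480 N.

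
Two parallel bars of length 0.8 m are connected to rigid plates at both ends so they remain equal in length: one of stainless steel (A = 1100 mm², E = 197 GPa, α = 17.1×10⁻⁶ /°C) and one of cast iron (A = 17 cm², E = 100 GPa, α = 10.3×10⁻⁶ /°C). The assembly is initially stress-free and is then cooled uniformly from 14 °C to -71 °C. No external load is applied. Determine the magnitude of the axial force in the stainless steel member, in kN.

The stainless steel has the larger α, so on cooling it would change length more than the cast iron if both were free. The rigid plates force a common final length, so the stainless steel is put into tension and the cast iron into compression, with equal and opposite forces P (no external load).
Compatibility of the two members (thermal + elastic change equal): (α₁ − α₂)ΔT = P·[1/(A₁E₁) + 1/(A₂E₂)].
|α₁ − α₂|·ΔT = 6.8×10⁻⁶ × 85 = 0.000578.
1/(A₁E₁) + 1/(A₂E₂) = 1/(1100×197×10³) + 1/(1700×100×10³) = 1.05×10⁻⁸ N⁻¹.
So P = 0.000578 / 1.05×10⁻⁸ = 55.06 kN.

P ≈ 55.1 kN (tensile in the stainless steel)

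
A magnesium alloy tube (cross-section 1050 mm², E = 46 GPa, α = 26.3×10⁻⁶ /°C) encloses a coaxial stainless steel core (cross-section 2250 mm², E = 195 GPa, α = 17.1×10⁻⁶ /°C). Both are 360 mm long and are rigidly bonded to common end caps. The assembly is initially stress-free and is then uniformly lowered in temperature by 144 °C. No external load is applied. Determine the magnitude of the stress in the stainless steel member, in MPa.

σ ≈ 25.6 MPa (compressive)

Both members must finish at the same length. With the larger α, the magnesium alloy tends to over-contract; the plates restrain it, putting the magnesium alloy in tension and the stainless steel in compression. With no external load the two internal forces are equal and opposite, magnitude P.
Compatibility of the two members (thermal + elastic change equal): (α₁ − α₂)ΔT = P·[1/(A₁E₁) + 1/(A₂E₂)].
|α₁ − α₂|·ΔT = 9.2×10⁻⁶ × 144 = 0.001325.
1/(A₁E₁) + 1/(A₂E₂) = 1/(1050×46×10³) + 1/(2250×195×10³) = 2.298×10⁻⁸ N⁻¹.
So P = 0.001325 / 2.298×10⁻⁸ = 57.64 kN.
σ_{stainless steel} = P/A₂ = 57640/2250 = 25.62 MPa, compressive.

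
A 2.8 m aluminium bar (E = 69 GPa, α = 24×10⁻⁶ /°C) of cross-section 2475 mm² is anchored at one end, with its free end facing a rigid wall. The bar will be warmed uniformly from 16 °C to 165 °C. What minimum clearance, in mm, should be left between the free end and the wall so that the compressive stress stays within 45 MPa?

g ≈ 8.19 mm

With no wall the bar would lengthen by αΔT L = 24×10⁻⁶ × 149 × 2800 = 10.01 mm.
A stress of 45 MPa corresponds to the wall pushing the bar back by σL/E = 45×2800/(69×10³) = 1.826 mm.
The gap must absorb the remainder: g_min = 10.01 − 1.826 = 8.187 mm.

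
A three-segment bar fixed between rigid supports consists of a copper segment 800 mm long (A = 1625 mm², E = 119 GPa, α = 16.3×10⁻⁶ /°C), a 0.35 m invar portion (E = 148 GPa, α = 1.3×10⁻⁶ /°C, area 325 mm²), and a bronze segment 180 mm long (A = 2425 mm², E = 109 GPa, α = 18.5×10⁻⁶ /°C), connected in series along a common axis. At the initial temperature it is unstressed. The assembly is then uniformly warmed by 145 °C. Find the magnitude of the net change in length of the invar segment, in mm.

|ΔL| ≈ 1.4 mm

With the walls removed the bar would change length by δ_free = Σ αᵢΔT Lᵢ = 16.3×10⁻⁶×145×800 + 1.3×10⁻⁶×145×350 + 18.5×10⁻⁶×145×180 = 2.44 mm.
The walls prevent any net length change, so an axial force P (same in every segment) develops. Compatibility: P · Σ Lᵢ/(AᵢEᵢ) = δ_free.
The series flexibility is Σ Lᵢ/(AᵢEᵢ) = 800/(1625×119×10³) + 350/(325×148×10³) + 180/(2425×109×10³) = 1.209×10⁻⁵ mm/N.
So P = 2.44 / 1.209×10⁻⁵ = 201.7 kN, compressive.
For the invar segment, free thermal change = 1.3×10⁻⁶×145×350 = 0.06598 mm and elastic change from P = 201700×350/(325×148×10³) = 1.468 mm; these oppose, so the net change is 1.4 mm (segment shortens).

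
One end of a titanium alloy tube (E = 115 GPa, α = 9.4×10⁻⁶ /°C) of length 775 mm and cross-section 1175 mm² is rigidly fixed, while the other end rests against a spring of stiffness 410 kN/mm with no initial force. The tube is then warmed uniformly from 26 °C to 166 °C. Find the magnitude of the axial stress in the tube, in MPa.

The unrestrained thermal change is αΔT L = 9.4×10⁻⁶ × 140 × 775 = 1.02 mm.
Let P be the compressive force at the spring. The tube shortens elastically by PL/(AE) and the spring compresses by P/k; together these equal δ_free.
P [ L/(AE) + 1/k ] = δ_free → P [ 775/(1175×115×10³) + 1/(410×10³) ] = 1.02.
P = 1.02 / 8.174×10⁻⁶ = 124800 N.
σ = P/A = 124800/1175 = 106.2 MPa.

σ ≈ 106 MPa (compressive)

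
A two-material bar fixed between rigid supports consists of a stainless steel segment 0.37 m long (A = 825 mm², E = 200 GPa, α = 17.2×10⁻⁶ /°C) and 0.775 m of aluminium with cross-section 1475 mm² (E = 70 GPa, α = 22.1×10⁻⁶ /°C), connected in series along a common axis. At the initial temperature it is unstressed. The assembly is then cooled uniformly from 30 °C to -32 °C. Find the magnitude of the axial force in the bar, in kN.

P ≈ 149 kN (tensile)

With the walls removed the bar would change length by δ_free = Σ αᵢΔT Lᵢ = 17.2×10⁻⁶×62×370 + 22.1×10⁻⁶×62×775 = 1.456 mm.
The rigid supports impose zero overall length change; the single axial force P common to all segments must satisfy P Σ Lᵢ/(AᵢEᵢ) = δ_free.
The series flexibility is Σ Lᵢ/(AᵢEᵢ) = 370/(825×200×10³) + 775/(1475×70×10³) = 9.748×10⁻⁶ mm/N.
So P = 1.456 / 9.748×10⁻⁶ = 149.4 kN, tensile.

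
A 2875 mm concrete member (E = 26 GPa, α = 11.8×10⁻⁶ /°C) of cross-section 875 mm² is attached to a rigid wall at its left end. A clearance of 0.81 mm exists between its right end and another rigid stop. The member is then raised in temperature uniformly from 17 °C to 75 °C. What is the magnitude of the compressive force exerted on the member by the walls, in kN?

P ≈ 9.16 kN

Unrestrained expansion: δ_free = αΔT L = 11.8×10⁻⁶ × 58 × 2875 = 1.968 mm.
The gap closes (δ_free > 0.81 mm) and the wall then resists a further 1.968 − 0.81 = 1.158 mm of expansion.
Compatibility: PL/(AE) = 1.158 mm, so σ = P/A = E × (1.158/2875) = 10.47 MPa.
P = σA = 10.47 × 875 = 9.161 kN.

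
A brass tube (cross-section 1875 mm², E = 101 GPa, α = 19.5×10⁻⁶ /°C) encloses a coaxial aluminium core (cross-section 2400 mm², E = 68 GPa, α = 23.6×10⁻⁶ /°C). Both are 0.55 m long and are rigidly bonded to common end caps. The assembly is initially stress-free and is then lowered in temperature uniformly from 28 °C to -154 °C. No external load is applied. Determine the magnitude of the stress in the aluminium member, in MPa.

Both members must finish at the same length. With the larger α, the aluminium tends to over-contract; the plates restrain it, putting the aluminium in tension and the brass in compression. With no external load the two internal forces are equal and opposite, magnitude P.
Compatibility of the two members (thermal + elastic change equal): (α₁ − α₂)ΔT = P·[1/(A₁E₁) + 1/(A₂E₂)].
|α₁ − α₂|·ΔT = 4.1×10⁻⁶ × 182 = 0.0007462.
1/(A₁E₁) + 1/(A₂E₂) = 1/(1875×101×10³) + 1/(2400×68×10³) = 1.141×10⁻⁸ N⁻¹.
So P = 0.0007462 / 1.141×10⁻⁸ = 65.41 kN.
σ_{aluminium} = P/A₂ = 65410/2400 = 27.25 MPa, tensile.

σ ≈ 27.3 MPa (tensile)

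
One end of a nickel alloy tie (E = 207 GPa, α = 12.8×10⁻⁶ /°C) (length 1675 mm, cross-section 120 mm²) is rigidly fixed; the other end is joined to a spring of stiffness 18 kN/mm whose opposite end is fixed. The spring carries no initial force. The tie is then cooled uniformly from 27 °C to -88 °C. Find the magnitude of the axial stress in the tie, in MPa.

σ ≈ 167 MPa (tensile)

The unrestrained thermal change is αΔT L = 12.8×10⁻⁶ × 115 × 1675 = 2.466 mm.
With a force P in the spring, the elastic change of the tie is PL/(AE) and that of the spring is P/k; compatibility requires their sum to equal δ_free.
P [ L/(AE) + 1/k ] = δ_free → P [ 1675/(120×207×10³) + 1/(18×10³) ] = 2.466.
P = 2.466 / 0.000123 = 20050 N.
σ = P/A = 20050/120 = 167.1 MPa.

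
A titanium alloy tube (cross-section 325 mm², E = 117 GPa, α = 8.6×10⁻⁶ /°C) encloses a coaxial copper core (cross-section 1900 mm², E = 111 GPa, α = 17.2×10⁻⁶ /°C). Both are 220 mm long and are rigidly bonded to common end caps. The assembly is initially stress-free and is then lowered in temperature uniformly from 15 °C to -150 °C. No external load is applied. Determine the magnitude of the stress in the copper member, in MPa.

The copper has the larger α, so on cooling it would change length more than the titanium alloy if both were free. The rigid plates force a common final length, so the copper is put into tension and the titanium alloy into compression, with equal and opposite forces P (no external load).
Setting the final lengths equal and cancelling L: (α₁ − α₂)ΔT = P/(A₁E₁) + P/(A₂E₂).
|α₁ − α₂|·ΔT = 8.6×10⁻⁶ × 165 = 0.001419.
1/(A₁E₁) + 1/(A₂E₂) = 1/(325×117×10³) + 1/(1900×111×10³) = 3.104×10⁻⁸ N⁻¹.
P = 0.001419 / 3.104×10⁻⁸ = 45720 N = 45.72 kN.
σ_{copper} = P/A₂ = 45720/1900 = 24.06 MPa, tensile.

σ ≈ 24.1 MPa (tensile)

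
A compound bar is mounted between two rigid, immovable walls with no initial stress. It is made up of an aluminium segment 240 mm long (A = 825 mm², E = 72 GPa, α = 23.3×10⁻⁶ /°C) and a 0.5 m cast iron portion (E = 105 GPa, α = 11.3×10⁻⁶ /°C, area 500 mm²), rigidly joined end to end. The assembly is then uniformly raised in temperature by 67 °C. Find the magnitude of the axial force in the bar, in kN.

Free thermal expansion of the whole bar: Σ αᵢΔT Lᵢ = 23.3×10⁻⁶×67×240 + 11.3×10⁻⁶×67×500 = 0.7532 mm.
The rigid supports impose zero overall length change; the single axial force P common to all segments must satisfy P Σ Lᵢ/(AᵢEᵢ) = δ_free.
The series flexibility is Σ Lᵢ/(AᵢEᵢ) = 240/(825×72×10³) + 500/(500×105×10³) = 1.356×10⁻⁵ mm/N.
Hence P = δ_free / Σ(L/AE) = 0.7532/1.356×10⁻⁵ = 55.53 kN (compressive).

P ≈ 55.5 kN (compressive)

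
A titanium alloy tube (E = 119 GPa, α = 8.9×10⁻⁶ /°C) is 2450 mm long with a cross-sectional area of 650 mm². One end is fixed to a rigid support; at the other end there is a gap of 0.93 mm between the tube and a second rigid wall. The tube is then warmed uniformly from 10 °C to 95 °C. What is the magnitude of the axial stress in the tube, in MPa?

Unrestrained expansion: δ_free = αΔT L = 8.9×10⁻⁶ × 85 × 2450 = 1.853 mm.
After closing the 0.93 mm clearance, 1.853 − 0.93 = 0.9234 mm of expansion remains to be suppressed by the wall.
So σ = E(δ_free − g)/L = 119×10³ × 0.9234/2450 = 44.85 MPa.

σ ≈ 44.9 MPa (compressive)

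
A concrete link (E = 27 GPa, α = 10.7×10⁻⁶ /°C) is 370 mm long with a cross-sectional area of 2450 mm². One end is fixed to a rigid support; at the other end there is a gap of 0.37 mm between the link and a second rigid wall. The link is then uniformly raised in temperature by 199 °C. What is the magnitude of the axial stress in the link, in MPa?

Unrestrained expansion: δ_free = αΔT L = 10.7×10⁻⁶ × 199 × 370 = 0.7878 mm.
After closing the 0.37 mm clearance, 0.7878 − 0.37 = 0.4178 mm of expansion remains to be suppressed by the wall.
So σ = E(δ_free − g)/L = 27×10³ × 0.4178/370 = 30.49 MPa.

σ ≈ 30.5 MPa (compressive)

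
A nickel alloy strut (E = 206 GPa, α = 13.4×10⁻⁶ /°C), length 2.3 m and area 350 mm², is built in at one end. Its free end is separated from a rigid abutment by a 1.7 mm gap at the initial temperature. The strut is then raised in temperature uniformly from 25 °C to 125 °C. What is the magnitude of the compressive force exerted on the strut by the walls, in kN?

P ≈ 43.3 kN

Free thermal elongation = αΔT L = 13.4×10⁻⁶ × 100 × 2300 = 3.082 mm.
After closing the 1.7 mm clearance, 3.082 − 1.7 = 1.382 mm of expansion remains to be suppressed by the wall.
So σ = E(δ_free − g)/L = 206×10³ × 1.382/2300 = 123.8 MPa.
P = σA = 123.8 × 350 = 43.32 kN.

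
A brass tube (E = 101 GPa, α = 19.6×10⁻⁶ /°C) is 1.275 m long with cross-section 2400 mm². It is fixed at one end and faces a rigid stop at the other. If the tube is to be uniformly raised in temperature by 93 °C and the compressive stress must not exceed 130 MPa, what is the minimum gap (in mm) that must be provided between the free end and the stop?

With no wall the tube would lengthen by αΔT L = 19.6×10⁻⁶ × 93 × 1275 = 2.324 mm.
A stress of 130 MPa corresponds to the wall pushing the tube back by σL/E = 130×1275/(101×10³) = 1.641 mm.
The gap must absorb the remainder: g_min = 2.324 − 1.641 = 0.683 mm.

g ≈ 0.683 mm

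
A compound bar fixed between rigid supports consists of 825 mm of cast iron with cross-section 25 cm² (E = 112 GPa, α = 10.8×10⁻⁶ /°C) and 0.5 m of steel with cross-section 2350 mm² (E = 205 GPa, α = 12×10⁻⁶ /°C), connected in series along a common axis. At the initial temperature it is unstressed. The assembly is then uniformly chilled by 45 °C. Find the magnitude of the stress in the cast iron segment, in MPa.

σ ≈ 67.4 MPa (tensile)

If the supports were absent, the total length change would be Σ αᵢΔT Lᵢ = 10.8×10⁻⁶×45×825 + 12×10⁻⁶×45×500 = 0.6709 mm.
Since the ends are fixed, an axial force P builds up, equal in every segment, with P · Σ Lᵢ/(AᵢEᵢ) = δ_free.
The series flexibility is Σ Lᵢ/(AᵢEᵢ) = 825/(2500×112×10³) + 500/(2350×205×10³) = 3.984×10⁻⁶ mm/N.
So P = 0.6709 / 3.984×10⁻⁶ = 168.4 kN, tensile.
σ_{cast iron} = P / A = 168400 / 2500 = 67.36 MPa.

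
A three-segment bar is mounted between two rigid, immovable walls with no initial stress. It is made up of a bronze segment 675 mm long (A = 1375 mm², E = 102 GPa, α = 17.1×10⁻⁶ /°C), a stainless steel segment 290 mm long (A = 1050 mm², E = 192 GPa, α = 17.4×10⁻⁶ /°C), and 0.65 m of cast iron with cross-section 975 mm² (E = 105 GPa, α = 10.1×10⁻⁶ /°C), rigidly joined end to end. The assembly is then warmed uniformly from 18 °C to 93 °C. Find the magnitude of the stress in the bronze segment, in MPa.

With the walls removed the bar would change length by δ_free = Σ αᵢΔT Lᵢ = 17.1×10⁻⁶×75×675 + 17.4×10⁻⁶×75×290 + 10.1×10⁻⁶×75×650 = 1.737 mm.
Since the ends are fixed, an axial force P builds up, equal in every segment, with P · Σ Lᵢ/(AᵢEᵢ) = δ_free.
Σ Lᵢ/(AᵢEᵢ) = 675/(1375×102×10³) + 290/(1050×192×10³) + 650/(975×105×10³) = 1.26×10⁻⁵ mm/N.
So P = 1.737 / 1.26×10⁻⁵ = 137.8 kN, compressive.
σ_{bronze} = P / A = 137800 / 1375 = 100.2 MPa.

σ ≈ 100 MPa (compressive)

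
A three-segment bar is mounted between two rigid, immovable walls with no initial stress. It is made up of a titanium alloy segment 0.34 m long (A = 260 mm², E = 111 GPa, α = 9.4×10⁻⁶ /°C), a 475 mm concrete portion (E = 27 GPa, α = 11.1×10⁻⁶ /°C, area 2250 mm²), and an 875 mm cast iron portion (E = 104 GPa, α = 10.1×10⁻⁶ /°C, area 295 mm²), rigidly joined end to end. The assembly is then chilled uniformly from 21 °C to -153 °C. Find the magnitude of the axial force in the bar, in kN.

If the supports were absent, the total length change would be Σ αᵢΔT Lᵢ = 9.4×10⁻⁶×174×340 + 11.1×10⁻⁶×174×475 + 10.1×10⁻⁶×174×875 = 3.011 mm.
The walls prevent any net length change, so an axial force P (same in every segment) develops. Compatibility: P · Σ Lᵢ/(AᵢEᵢ) = δ_free.
The series flexibility is Σ Lᵢ/(AᵢEᵢ) = 340/(260×111×10³) + 475/(2250×27×10³) + 875/(295×104×10³) = 4.812×10⁻⁵ mm/N.
So P = 3.011 / 4.812×10⁻⁵ = 62.58 kN, tensile.

P ≈ 62.6 kN (tensile)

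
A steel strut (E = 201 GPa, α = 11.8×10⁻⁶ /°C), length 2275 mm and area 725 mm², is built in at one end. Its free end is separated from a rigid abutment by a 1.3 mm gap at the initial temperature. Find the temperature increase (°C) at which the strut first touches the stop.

ΔT ≈ 48.4 °C

The gap closes when αΔT L = 1.3 mm, since the strut is still unstressed at that instant.
So ΔT = g/(αL) = 1.3/(11.8×10⁻⁶ × 2275) = 48.43 °C.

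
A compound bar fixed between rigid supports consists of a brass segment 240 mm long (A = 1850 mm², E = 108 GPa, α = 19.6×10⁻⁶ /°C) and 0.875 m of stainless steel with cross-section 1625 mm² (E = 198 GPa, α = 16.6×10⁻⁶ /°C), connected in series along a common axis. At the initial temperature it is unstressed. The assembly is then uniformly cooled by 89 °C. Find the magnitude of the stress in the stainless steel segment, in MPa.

σ ≈ 269 MPa (tensile)

Free thermal contraction of the whole bar: Σ αᵢΔT Lᵢ = 19.6×10⁻⁶×89×240 + 16.6×10⁻⁶×89×875 = 1.711 mm.
The walls prevent any net length change, so an axial force P (same in every segment) develops. Compatibility: P · Σ Lᵢ/(AᵢEᵢ) = δ_free.
Σ Lᵢ/(AᵢEᵢ) = 240/(1850×108×10³) + 875/(1625×198×10³) = 3.921×10⁻⁶ mm/N.
P = 1.711 / 3.921×10⁻⁶ = 436500 N = 436.5 kN, tensile.
σ_{stainless steel} = P / A = 436500 / 1625 = 268.6 MPa.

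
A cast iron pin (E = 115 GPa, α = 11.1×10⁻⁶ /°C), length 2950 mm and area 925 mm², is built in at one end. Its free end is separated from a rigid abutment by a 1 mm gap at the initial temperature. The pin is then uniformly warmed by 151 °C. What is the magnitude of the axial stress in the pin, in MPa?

Unrestrained expansion: δ_free = αΔT L = 11.1×10⁻⁶ × 151 × 2950 = 4.944 mm.
The gap closes (δ_free > 1 mm) and the wall then resists a further 4.944 − 1 = 3.944 mm of expansion.
Compatibility: PL/(AE) = 3.944 mm, so σ = P/A = E × (3.944/2950) = 153.8 MPa.

σ ≈ 154 MPa (compressive)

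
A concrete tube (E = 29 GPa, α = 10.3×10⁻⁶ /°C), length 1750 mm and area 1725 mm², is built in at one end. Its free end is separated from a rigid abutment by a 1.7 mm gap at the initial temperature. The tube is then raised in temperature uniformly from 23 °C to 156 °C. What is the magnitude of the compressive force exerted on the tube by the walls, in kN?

P ≈ 19.9 kN

If the wall were absent the tube would grow by αΔT L = 10.3×10⁻⁶ × 133 × 1750 = 2.397 mm.
This exceeds the 1.7 mm gap, so the wall pushes back. The portion of expansion that must be recovered elastically is δ_free − gap = 2.397 − 1.7 = 0.6973 mm.
That suppressed elongation corresponds to σ = E·Δ/L = 29×10³ × 0.6973/1750 = 11.56 MPa.
P = σA = 11.56 × 1725 = 19.93 kN.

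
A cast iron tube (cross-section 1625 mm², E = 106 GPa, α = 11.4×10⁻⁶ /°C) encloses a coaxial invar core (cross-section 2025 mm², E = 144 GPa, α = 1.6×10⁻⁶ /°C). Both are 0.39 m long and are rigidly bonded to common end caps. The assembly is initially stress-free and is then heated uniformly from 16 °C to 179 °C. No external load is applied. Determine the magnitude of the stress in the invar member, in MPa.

The cast iron has the larger α, so on heating it would change length more than the invar if both were free. The rigid plates force a common final length, so the cast iron is put into compression and the invar into tension, with equal and opposite forces P (no external load).
Equating the net (thermal + elastic) strains gives |α₁ − α₂|·ΔT = P·[1/(A₁E₁) + 1/(A₂E₂)].
|α₁ − α₂|·ΔT = 9.8×10⁻⁶ × 163 = 0.001597.
1/(A₁E₁) + 1/(A₂E₂) = 1/(1625×106×10³) + 1/(2025×144×10³) = 9.235×10⁻⁹ N⁻¹.
P = 0.001597 / 9.235×10⁻⁹ = 173000 N = 173 kN.
σ_{invar} = P/A₂ = 173000/2025 = 85.42 MPa, tensile.

σ ≈ 85.4 MPa (tensile)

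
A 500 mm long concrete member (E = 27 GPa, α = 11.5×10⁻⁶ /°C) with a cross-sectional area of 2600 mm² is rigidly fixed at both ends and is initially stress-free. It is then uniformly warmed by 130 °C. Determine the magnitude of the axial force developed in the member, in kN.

Full restraint means ε = 0, so the stress is σ = EαΔT = 27×10³ × 11.5×10⁻⁶ × 130 = 40.37 MPa.
Axial force P = σA = 40.37 × 2600 = 104900 N = 104.9 kN, compressive.

P ≈ 105 kN (compressive)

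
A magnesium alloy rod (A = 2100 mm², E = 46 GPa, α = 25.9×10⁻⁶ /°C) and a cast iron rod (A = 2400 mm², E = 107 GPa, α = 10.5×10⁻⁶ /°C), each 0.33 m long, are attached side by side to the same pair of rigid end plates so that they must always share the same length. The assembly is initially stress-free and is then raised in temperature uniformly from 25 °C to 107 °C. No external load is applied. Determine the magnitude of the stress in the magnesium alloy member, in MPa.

σ ≈ 42.2 MPa (compressive)

The magnesium alloy has the larger α, so on heating it would change length more than the cast iron if both were free. The rigid plates force a common final length, so the magnesium alloy is put into compression and the cast iron into tension, with equal and opposite forces P (no external load).
Equating the net (thermal + elastic) strains gives |α₁ − α₂|·ΔT = P·[1/(A₁E₁) + 1/(A₂E₂)].
|α₁ − α₂|·ΔT = 15.4×10⁻⁶ × 82 = 0.001263.
1/(A₁E₁) + 1/(A₂E₂) = 1/(2100×46×10³) + 1/(2400×107×10³) = 1.425×10⁻⁸ N⁻¹.
So P = 0.001263 / 1.425×10⁻⁸ = 88.64 kN.
σ_{magnesium alloy} = P/A₁ = 88640/2100 = 42.21 MPa, compressive.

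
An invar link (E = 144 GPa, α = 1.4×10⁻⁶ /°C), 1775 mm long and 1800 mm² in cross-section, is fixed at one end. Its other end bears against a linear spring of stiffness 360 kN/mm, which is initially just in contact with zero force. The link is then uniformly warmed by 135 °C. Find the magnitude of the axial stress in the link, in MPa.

σ ≈ 19.4 MPa (compressive)

The unrestrained thermal change is αΔT L = 1.4×10⁻⁶ × 135 × 1775 = 0.3355 mm.
With a force P in the spring, the elastic change of the link is PL/(AE) and that of the spring is P/k; compatibility requires their sum to equal δ_free.
P [ L/(AE) + 1/k ] = δ_free → P [ 1775/(1800×144×10³) + 1/(360×10³) ] = 0.3355.
P = 0.3355 / 9.626×10⁻⁶ = 34850 N.
σ = P/A = 34850/1800 = 19.36 MPa.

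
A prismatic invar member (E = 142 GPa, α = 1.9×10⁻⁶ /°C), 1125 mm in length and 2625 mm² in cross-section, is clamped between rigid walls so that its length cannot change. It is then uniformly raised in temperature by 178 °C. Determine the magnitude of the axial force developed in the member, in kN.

Full restraint means ε = 0, so the stress is σ = EαΔT = 142×10³ × 1.9×10⁻⁶ × 178 = 48.02 MPa.
P = AEαΔT = 2625 × 142×10³ × 1.9×10⁻⁶ × 178 = 126.1 kN (compressive).

P ≈ 126 kN (compressive)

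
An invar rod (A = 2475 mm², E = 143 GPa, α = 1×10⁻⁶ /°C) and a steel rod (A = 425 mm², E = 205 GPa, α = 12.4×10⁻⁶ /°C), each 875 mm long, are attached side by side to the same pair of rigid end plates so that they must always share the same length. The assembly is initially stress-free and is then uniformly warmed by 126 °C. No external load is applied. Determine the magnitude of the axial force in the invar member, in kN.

The steel has the larger α, so on heating it would change length more than the invar if both were free. The rigid plates force a common final length, so the steel is put into compression and the invar into tension, with equal and opposite forces P (no external load).
Compatibility of the two members (thermal + elastic change equal): (α₁ − α₂)ΔT = P·[1/(A₁E₁) + 1/(A₂E₂)].
|α₁ − α₂|·ΔT = 11.4×10⁻⁶ × 126 = 0.001436.
1/(A₁E₁) + 1/(A₂E₂) = 1/(2475×143×10³) + 1/(425×205×10³) = 1.43×10⁻⁸ N⁻¹.
P = 0.001436 / 1.43×10⁻⁸ = 100400 N = 100.4 kN.

P ≈ 100 kN (tensile in the invar)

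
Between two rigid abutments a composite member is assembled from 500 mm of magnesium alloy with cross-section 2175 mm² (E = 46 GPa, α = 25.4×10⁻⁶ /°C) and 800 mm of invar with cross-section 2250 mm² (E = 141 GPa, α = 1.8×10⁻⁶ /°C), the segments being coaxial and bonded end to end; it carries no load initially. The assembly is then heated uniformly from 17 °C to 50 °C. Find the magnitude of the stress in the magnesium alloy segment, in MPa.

Free thermal expansion of the whole bar: Σ αᵢΔT Lᵢ = 25.4×10⁻⁶×33×500 + 1.8×10⁻⁶×33×800 = 0.4666 mm.
The walls prevent any net length change, so an axial force P (same in every segment) develops. Compatibility: P · Σ Lᵢ/(AᵢEᵢ) = δ_free.
The series flexibility is Σ Lᵢ/(AᵢEᵢ) = 500/(2175×46×10³) + 800/(2250×141×10³) = 7.519×10⁻⁶ mm/N.
P = 0.4666 / 7.519×10⁻⁶ = 62060 N = 62.06 kN, compressive.
σ_{magnesium alloy} = P / A = 62060 / 2175 = 28.53 MPa.

σ ≈ 28.5 MPa (compressive)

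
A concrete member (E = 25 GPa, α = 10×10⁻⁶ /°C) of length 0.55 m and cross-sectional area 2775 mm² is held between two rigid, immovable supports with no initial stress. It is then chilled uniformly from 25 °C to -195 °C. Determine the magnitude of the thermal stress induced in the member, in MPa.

σ ≈ 55 MPa (tensile)

With length fixed, the mechanical strain must cancel the thermal strain αΔT = 10×10⁻⁶ × 220 = 2200×10⁻⁶.
σ = EαΔT = 25×10³ × 10×10⁻⁶ × 220 = 55 MPa (tensile; the member is trying to contract).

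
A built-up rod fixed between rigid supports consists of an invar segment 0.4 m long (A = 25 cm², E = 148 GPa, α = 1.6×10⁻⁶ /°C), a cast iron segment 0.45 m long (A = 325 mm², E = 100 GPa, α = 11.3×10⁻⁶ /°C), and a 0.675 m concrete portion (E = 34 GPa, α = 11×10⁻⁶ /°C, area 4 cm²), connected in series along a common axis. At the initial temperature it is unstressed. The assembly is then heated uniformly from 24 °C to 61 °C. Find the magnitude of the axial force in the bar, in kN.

P ≈ 7.54 kN (compressive)

Free thermal expansion of the whole bar: Σ αᵢΔT Lᵢ = 1.6×10⁻⁶×37×400 + 11.3×10⁻⁶×37×450 + 11×10⁻⁶×37×675 = 0.4865 mm.
Since the ends are fixed, an axial force P builds up, equal in every segment, with P · Σ Lᵢ/(AᵢEᵢ) = δ_free.
The series flexibility is Σ Lᵢ/(AᵢEᵢ) = 400/(2500×148×10³) + 450/(325×100×10³) + 675/(400×34×10³) = 6.456×10⁻⁵ mm/N.
So P = 0.4865 / 6.456×10⁻⁵ = 7.536 kN, compressive.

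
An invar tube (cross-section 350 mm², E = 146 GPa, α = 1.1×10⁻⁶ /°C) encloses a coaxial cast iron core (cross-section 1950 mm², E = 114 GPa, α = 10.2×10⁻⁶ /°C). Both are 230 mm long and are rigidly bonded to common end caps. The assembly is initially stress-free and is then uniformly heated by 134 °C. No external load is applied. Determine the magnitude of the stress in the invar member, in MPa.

σ ≈ 145 MPa (tensile)

The cast iron has the larger α, so on heating it would change length more than the invar if both were free. The rigid plates force a common final length, so the cast iron is put into compression and the invar into tension, with equal and opposite forces P (no external load).
Compatibility of the two members (thermal + elastic change equal): (α₁ − α₂)ΔT = P·[1/(A₁E₁) + 1/(A₂E₂)].
|α₁ − α₂|·ΔT = 9.1×10⁻⁶ × 134 = 0.001219.
1/(A₁E₁) + 1/(A₂E₂) = 1/(350×146×10³) + 1/(1950×114×10³) = 2.407×10⁻⁸ N⁻¹.
P = 0.001219 / 2.407×10⁻⁸ = 50660 N = 50.66 kN.
σ_{invar} = P/A₁ = 50660/350 = 144.8 MPa, tensile.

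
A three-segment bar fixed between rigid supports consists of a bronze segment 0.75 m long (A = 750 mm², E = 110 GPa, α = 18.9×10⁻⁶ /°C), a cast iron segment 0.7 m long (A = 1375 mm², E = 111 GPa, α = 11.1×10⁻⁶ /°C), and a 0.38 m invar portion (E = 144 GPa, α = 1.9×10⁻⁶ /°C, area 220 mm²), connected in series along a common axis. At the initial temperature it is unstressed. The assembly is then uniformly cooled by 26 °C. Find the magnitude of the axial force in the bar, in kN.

P ≈ 23 kN (tensile)

With the walls removed the bar would change length by δ_free = Σ αᵢΔT Lᵢ = 18.9×10⁻⁶×26×750 + 11.1×10⁻⁶×26×700 + 1.9×10⁻⁶×26×380 = 0.5893 mm.
The walls prevent any net length change, so an axial force P (same in every segment) develops. Compatibility: P · Σ Lᵢ/(AᵢEᵢ) = δ_free.
The series flexibility is Σ Lᵢ/(AᵢEᵢ) = 750/(750×110×10³) + 700/(1375×111×10³) + 380/(220×144×10³) = 2.567×10⁻⁵ mm/N.
Hence P = δ_free / Σ(L/AE) = 0.5893/2.567×10⁻⁵ = 22.96 kN (tensile).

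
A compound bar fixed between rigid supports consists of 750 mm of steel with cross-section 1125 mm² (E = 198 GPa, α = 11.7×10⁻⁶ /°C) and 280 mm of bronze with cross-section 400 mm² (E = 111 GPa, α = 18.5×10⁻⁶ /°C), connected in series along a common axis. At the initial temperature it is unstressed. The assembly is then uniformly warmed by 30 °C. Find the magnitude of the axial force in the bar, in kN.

P ≈ 43.3 kN (compressive)

If the supports were absent, the total length change would be Σ αᵢΔT Lᵢ = 11.7×10⁻⁶×30×750 + 18.5×10⁻⁶×30×280 = 0.4186 mm.
The rigid supports impose zero overall length change; the single axial force P common to all segments must satisfy P Σ Lᵢ/(AᵢEᵢ) = δ_free.
Σ Lᵢ/(AᵢEᵢ) = 750/(1125×198×10³) + 280/(400×111×10³) = 9.673×10⁻⁶ mm/N.
Hence P = δ_free / Σ(L/AE) = 0.4186/9.673×10⁻⁶ = 43.28 kN (compressive).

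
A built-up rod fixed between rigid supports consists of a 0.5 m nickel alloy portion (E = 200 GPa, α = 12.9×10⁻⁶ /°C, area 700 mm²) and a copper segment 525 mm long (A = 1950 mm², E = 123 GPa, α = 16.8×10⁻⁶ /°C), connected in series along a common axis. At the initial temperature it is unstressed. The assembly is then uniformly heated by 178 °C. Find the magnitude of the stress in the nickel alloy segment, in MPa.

With the walls removed the bar would change length by δ_free = Σ αᵢΔT Lᵢ = 12.9×10⁻⁶×178×500 + 16.8×10⁻⁶×178×525 = 2.718 mm.
Since the ends are fixed, an axial force P builds up, equal in every segment, with P · Σ Lᵢ/(AᵢEᵢ) = δ_free.
The series flexibility is Σ Lᵢ/(AᵢEᵢ) = 500/(700×200×10³) + 525/(1950×123×10³) = 5.76×10⁻⁶ mm/N.
So P = 2.718 / 5.76×10⁻⁶ = 471.9 kN, compressive.
σ_{nickel alloy} = P / A = 471900 / 700 = 674.1 MPa.

σ ≈ 674 MPa (compressive)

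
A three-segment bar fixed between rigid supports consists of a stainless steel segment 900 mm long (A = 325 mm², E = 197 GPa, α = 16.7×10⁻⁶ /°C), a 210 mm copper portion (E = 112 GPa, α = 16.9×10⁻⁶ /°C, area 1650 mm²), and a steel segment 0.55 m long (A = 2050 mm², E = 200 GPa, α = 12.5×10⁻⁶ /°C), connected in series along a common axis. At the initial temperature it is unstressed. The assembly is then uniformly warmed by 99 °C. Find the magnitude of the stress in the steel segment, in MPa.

With the walls removed the bar would change length by δ_free = Σ αᵢΔT Lᵢ = 16.7×10⁻⁶×99×900 + 16.9×10⁻⁶×99×210 + 12.5×10⁻⁶×99×550 = 2.52 mm.
Since the ends are fixed, an axial force P builds up, equal in every segment, with P · Σ Lᵢ/(AᵢEᵢ) = δ_free.
Σ Lᵢ/(AᵢEᵢ) = 900/(325×197×10³) + 210/(1650×112×10³) + 550/(2050×200×10³) = 1.653×10⁻⁵ mm/N.
Hence P = δ_free / Σ(L/AE) = 2.52/1.653×10⁻⁵ = 152.4 kN (compressive).
σ_{steel} = P / A = 152400 / 2050 = 74.34 MPa.

σ ≈ 74.3 MPa (compressive)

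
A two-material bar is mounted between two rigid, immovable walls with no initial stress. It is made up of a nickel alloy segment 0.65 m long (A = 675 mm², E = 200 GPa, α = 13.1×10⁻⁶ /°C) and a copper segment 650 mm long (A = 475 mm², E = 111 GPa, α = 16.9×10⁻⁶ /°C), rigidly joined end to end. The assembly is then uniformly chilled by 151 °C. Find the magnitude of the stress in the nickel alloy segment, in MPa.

σ ≈ 254 MPa (tensile)

If the supports were absent, the total length change would be Σ αᵢΔT Lᵢ = 13.1×10⁻⁶×151×650 + 16.9×10⁻⁶×151×650 = 2.944 mm.
The rigid supports impose zero overall length change; the single axial force P common to all segments must satisfy P Σ Lᵢ/(AᵢEᵢ) = δ_free.
The series flexibility is Σ Lᵢ/(AᵢEᵢ) = 650/(675×200×10³) + 650/(475×111×10³) = 1.714×10⁻⁵ mm/N.
P = 2.944 / 1.714×10⁻⁵ = 171800 N = 171.8 kN, tensile.
σ_{nickel alloy} = P / A = 171800 / 675 = 254.5 MPa.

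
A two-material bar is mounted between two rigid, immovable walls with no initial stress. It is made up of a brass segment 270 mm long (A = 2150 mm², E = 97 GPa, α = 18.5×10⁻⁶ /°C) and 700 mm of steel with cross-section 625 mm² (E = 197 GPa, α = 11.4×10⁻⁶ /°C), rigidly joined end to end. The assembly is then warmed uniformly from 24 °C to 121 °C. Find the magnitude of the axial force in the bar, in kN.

P ≈ 180 kN (compressive)

With the walls removed the bar would change length by δ_free = Σ αᵢΔT Lᵢ = 18.5×10⁻⁶×97×270 + 11.4×10⁻⁶×97×700 = 1.259 mm.
The rigid supports impose zero overall length change; the single axial force P common to all segments must satisfy P Σ Lᵢ/(AᵢEᵢ) = δ_free.
Σ Lᵢ/(AᵢEᵢ) = 270/(2150×97×10³) + 700/(625×197×10³) = 6.98×10⁻⁶ mm/N.
Hence P = δ_free / Σ(L/AE) = 1.259/6.98×10⁻⁶ = 180.3 kN (compressive).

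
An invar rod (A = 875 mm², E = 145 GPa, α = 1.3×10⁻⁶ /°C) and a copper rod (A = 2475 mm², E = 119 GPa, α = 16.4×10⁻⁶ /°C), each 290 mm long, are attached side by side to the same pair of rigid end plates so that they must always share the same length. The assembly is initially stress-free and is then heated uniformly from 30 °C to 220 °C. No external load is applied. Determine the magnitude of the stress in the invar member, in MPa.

σ ≈ 291 MPa (tensile)

Equilibrium of a rigid end plate with no external load gives equal and opposite internal forces ±P in the two members. Since α_{copper} > α_{invar}, heating drives the copper into compression and the invar into tension.
Equating the net (thermal + elastic) strains gives |α₁ − α₂|·ΔT = P·[1/(A₁E₁) + 1/(A₂E₂)].
|α₁ − α₂|·ΔT = 15.1×10⁻⁶ × 190 = 0.002869.
1/(A₁E₁) + 1/(A₂E₂) = 1/(875×145×10³) + 1/(2475×119×10³) = 1.128×10⁻⁸ N⁻¹.
P = 0.002869 / 1.128×10⁻⁸ = 254400 N = 254.4 kN.
σ_{invar} = P/A₁ = 254400/875 = 290.8 MPa, tensile.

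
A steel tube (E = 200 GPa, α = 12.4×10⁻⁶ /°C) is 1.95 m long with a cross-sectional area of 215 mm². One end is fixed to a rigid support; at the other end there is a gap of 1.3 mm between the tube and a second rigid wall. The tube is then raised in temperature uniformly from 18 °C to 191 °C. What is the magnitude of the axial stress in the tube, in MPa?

Free thermal elongation = αΔT L = 12.4×10⁻⁶ × 173 × 1950 = 4.183 mm.
After closing the 1.3 mm clearance, 4.183 − 1.3 = 2.883 mm of expansion remains to be suppressed by the wall.
Compatibility: PL/(AE) = 2.883 mm, so σ = P/A = E × (2.883/1950) = 295.7 MPa.

σ ≈ 296 MPa (compressive)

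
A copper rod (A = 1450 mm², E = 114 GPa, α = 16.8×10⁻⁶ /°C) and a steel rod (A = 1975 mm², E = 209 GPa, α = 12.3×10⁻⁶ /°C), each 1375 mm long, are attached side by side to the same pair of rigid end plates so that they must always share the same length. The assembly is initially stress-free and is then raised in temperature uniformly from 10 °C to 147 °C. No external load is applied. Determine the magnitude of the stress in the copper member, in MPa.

σ ≈ 50.2 MPa (compressive)

Equilibrium of a rigid end plate with no external load gives equal and opposite internal forces ±P in the two members. Since α_{copper} > α_{steel}, heating drives the copper into compression and the steel into tension.
Compatibility of the two members (thermal + elastic change equal): (α₁ − α₂)ΔT = P·[1/(A₁E₁) + 1/(A₂E₂)].
|α₁ − α₂|·ΔT = 4.5×10⁻⁶ × 137 = 0.0006165.
1/(A₁E₁) + 1/(A₂E₂) = 1/(1450×114×10³) + 1/(1975×209×10³) = 8.472×10⁻⁹ N⁻¹.
P = 0.0006165 / 8.472×10⁻⁹ = 72770 N = 72.77 kN.
σ_{copper} = P/A₁ = 72770/1450 = 50.18 MPa, compressive.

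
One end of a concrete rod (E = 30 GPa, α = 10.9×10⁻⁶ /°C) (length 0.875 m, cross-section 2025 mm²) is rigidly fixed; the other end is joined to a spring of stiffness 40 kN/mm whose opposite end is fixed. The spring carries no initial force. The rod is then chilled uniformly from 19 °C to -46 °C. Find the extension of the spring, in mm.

Free thermal contraction: δ_free = αΔT L = 10.9×10⁻⁶ × 65 × 875 = 0.6199 mm.
Let P be the tensile force in the spring. The rod extends elastically by PL/(AE) and the spring stretches by P/k; together these equal δ_free.
P [ L/(AE) + 1/k ] = δ_free → P [ 875/(2025×30×10³) + 1/(40×10³) ] = 0.6199.
P = 0.6199 / 3.94×10⁻⁵ = 15730 N.
Spring extension = P/k = 15730/(40×10³) = 0.3933 mm.

δ ≈ 0.393 mm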